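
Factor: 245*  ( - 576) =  - 141120 = - 2^6*3^2 *5^1 * 7^2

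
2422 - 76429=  - 74007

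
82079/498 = 82079/498  =  164.82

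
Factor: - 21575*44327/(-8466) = 2^ (-1 )*3^(-1)*5^2*17^( - 1)*19^1*83^( - 1)*863^1*2333^1 = 956355025/8466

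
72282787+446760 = 72729547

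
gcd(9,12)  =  3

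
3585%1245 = 1095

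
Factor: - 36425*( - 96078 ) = 3499641150 =2^1 * 3^1*5^2* 31^1*47^1*67^1*239^1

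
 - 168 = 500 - 668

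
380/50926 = 190/25463 =0.01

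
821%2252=821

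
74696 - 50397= 24299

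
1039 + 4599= 5638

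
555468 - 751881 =-196413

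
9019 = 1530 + 7489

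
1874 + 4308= 6182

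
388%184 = 20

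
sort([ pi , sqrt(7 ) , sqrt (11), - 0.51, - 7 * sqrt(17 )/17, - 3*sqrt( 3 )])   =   [ - 3*sqrt( 3 ), - 7*sqrt(17 )/17 , - 0.51 , sqrt(7 ), pi,  sqrt(11)] 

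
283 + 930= 1213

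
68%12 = 8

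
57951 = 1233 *47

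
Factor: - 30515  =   - 5^1 * 17^1*359^1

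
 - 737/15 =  - 50 + 13/15=- 49.13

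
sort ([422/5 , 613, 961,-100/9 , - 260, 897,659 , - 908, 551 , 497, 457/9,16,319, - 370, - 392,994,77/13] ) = [-908,-392, - 370, - 260, - 100/9,77/13, 16 , 457/9 , 422/5,319,  497, 551,  613, 659 , 897, 961, 994] 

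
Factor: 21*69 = 3^2*7^1*23^1 = 1449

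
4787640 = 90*53196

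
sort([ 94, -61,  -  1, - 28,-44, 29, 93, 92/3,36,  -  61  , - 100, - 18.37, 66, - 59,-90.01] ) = [-100,-90.01,-61, -61,-59, - 44, - 28, - 18.37,- 1, 29,  92/3, 36,66, 93,94 ]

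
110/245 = 22/49=0.45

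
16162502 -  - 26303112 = 42465614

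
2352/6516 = 196/543=0.36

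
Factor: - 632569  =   - 7^1*23^1*3929^1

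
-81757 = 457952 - 539709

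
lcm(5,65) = 65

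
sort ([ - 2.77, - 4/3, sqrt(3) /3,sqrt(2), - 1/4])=[ - 2.77, - 4/3, - 1/4,sqrt ( 3) /3,sqrt(2)] 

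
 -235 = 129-364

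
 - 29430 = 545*(-54)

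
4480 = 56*80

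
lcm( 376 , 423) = 3384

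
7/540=7/540 = 0.01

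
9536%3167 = 35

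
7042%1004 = 14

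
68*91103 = 6195004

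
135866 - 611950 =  - 476084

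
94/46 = 2 + 1/23 = 2.04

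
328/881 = 328/881 = 0.37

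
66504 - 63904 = 2600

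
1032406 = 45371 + 987035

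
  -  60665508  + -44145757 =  -104811265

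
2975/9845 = 595/1969  =  0.30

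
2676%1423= 1253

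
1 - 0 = 1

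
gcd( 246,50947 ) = 1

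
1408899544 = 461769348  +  947130196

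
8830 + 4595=13425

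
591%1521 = 591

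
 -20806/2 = - 10403 = -  10403.00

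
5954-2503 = 3451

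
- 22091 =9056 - 31147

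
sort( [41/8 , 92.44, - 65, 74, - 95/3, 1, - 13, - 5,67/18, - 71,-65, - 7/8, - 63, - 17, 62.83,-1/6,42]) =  [ - 71, - 65, - 65,- 63, - 95/3, - 17, - 13,-5,- 7/8,  -  1/6, 1, 67/18,41/8 , 42,62.83, 74, 92.44]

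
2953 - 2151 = 802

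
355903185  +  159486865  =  515390050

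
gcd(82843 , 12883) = 1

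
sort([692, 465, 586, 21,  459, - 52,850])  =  [ - 52,21, 459,465, 586, 692, 850]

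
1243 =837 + 406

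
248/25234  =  4/407 = 0.01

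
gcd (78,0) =78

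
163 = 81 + 82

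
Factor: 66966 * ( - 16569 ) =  - 2^1*3^3 *7^1*263^1*11161^1 = - 1109559654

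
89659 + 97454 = 187113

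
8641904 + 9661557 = 18303461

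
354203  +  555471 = 909674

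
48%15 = 3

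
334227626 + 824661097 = 1158888723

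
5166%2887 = 2279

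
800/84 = 9  +  11/21 = 9.52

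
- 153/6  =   - 51/2 = - 25.50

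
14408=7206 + 7202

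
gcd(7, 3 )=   1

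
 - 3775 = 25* ( - 151) 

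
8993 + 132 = 9125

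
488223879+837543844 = 1325767723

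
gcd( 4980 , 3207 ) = 3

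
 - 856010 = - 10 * 85601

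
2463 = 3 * 821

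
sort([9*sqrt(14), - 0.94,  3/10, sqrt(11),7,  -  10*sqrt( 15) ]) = [ - 10*sqrt ( 15), - 0.94, 3/10, sqrt( 11),7,  9*sqrt(14) ]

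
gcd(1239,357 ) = 21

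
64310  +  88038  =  152348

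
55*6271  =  344905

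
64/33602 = 32/16801 = 0.00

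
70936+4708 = 75644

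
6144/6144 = 1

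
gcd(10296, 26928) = 792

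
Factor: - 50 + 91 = 41^1=41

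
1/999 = 1/999 = 0.00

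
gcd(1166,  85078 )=2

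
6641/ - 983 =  - 7+240/983=-6.76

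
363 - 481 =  - 118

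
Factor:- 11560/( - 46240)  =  2^(  -  2) = 1/4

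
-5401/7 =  - 5401/7 = - 771.57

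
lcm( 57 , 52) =2964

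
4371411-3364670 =1006741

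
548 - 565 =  -17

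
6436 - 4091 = 2345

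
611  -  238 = 373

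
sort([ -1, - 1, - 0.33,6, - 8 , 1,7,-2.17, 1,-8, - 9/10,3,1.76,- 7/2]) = [- 8, - 8,  -  7/2, - 2.17, - 1, - 1, - 9/10, - 0.33,  1,1, 1.76,3, 6,7]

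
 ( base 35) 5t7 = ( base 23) DBH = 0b1101111101011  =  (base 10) 7147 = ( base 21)g47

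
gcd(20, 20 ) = 20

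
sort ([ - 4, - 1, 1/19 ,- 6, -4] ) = [ - 6, - 4,  -  4, - 1, 1/19] 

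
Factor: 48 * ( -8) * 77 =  -2^7* 3^1*7^1*11^1 = - 29568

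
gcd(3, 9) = 3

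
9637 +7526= 17163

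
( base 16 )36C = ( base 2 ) 1101101100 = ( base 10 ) 876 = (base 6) 4020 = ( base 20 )23g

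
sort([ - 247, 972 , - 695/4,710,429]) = [ - 247,-695/4,429,710,972]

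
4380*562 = 2461560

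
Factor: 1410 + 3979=5389 = 17^1*317^1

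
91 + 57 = 148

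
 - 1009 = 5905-6914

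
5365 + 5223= 10588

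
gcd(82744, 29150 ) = 2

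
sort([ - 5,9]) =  [ - 5,9]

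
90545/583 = 90545/583=155.31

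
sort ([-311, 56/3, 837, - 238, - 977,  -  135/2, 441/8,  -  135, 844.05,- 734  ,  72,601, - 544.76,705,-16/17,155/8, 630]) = [ - 977, -734,  -  544.76, - 311, - 238,-135, - 135/2, - 16/17, 56/3,155/8,441/8, 72, 601,630,  705 , 837, 844.05 ] 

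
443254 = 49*9046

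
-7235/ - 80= 90 +7/16 =90.44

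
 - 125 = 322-447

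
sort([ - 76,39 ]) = [  -  76, 39]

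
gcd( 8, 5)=1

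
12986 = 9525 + 3461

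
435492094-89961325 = 345530769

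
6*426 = 2556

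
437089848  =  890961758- 453871910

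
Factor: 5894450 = 2^1*5^2*117889^1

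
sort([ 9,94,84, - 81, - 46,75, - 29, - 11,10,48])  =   [ - 81, -46, - 29, - 11, 9,10,48,75,84, 94 ]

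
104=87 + 17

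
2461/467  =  5 + 126/467 = 5.27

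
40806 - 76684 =  -  35878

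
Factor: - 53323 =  - 53323^1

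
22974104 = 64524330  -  41550226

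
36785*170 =6253450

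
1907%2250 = 1907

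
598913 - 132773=466140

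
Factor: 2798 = 2^1*1399^1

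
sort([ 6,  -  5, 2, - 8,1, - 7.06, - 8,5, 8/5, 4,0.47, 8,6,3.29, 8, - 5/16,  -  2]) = [ - 8, - 8,-7.06,- 5 , - 2, - 5/16, 0.47, 1, 8/5, 2, 3.29,4,5, 6, 6,8,8 ] 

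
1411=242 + 1169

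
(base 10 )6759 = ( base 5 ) 204014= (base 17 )166a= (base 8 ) 15147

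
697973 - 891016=-193043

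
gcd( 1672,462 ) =22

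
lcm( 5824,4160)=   29120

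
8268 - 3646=4622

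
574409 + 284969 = 859378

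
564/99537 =188/33179 = 0.01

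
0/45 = 0=0.00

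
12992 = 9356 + 3636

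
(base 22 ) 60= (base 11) 110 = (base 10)132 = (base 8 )204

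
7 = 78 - 71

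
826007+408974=1234981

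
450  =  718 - 268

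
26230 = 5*5246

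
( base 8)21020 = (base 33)808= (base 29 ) aak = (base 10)8720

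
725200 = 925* 784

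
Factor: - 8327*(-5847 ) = 48687969 = 3^1  *  11^1*757^1*1949^1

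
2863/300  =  9 + 163/300 = 9.54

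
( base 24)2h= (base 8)101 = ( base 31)23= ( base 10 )65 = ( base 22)2l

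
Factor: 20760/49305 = 8/19 = 2^3*19^(-1) 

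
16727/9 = 1858 + 5/9 = 1858.56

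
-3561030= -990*3597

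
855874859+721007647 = 1576882506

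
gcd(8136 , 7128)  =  72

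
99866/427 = 233+375/427 = 233.88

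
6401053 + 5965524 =12366577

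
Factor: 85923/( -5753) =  - 3^2*11^( - 1 )*523^( - 1)*9547^1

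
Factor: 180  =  2^2*3^2 * 5^1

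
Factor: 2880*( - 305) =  - 2^6* 3^2*5^2*61^1 = -  878400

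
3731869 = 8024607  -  4292738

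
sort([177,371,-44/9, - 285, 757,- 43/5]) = [ - 285, - 43/5,-44/9, 177, 371, 757]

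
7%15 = 7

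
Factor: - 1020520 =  - 2^3 *5^1*31^1*823^1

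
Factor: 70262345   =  5^1*241^1*58309^1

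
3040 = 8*380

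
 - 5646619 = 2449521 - 8096140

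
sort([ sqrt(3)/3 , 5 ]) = [ sqrt(3 )/3,  5]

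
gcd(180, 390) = 30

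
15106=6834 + 8272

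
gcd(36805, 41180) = 5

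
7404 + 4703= 12107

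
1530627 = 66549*23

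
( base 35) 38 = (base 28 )41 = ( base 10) 113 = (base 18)65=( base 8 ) 161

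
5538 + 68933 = 74471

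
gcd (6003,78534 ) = 9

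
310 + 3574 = 3884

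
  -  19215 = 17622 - 36837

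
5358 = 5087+271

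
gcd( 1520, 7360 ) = 80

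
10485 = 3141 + 7344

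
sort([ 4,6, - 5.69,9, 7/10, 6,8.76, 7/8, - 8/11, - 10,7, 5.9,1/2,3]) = [ - 10, - 5.69,- 8/11, 1/2,7/10, 7/8, 3, 4, 5.9,6,6,7 , 8.76,9] 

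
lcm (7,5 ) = 35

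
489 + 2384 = 2873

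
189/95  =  1 + 94/95=1.99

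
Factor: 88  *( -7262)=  - 639056 = - 2^4*11^1*3631^1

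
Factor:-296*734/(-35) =217264/35 = 2^4*5^ ( - 1)*7^(  -  1)*37^1*367^1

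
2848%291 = 229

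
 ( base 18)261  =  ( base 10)757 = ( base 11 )629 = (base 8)1365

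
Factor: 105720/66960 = 881/558  =  2^ ( - 1 )*3^ ( - 2 )*31^( - 1)*881^1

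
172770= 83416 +89354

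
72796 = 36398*2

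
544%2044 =544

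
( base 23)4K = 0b1110000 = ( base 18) 64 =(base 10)112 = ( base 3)11011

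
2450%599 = 54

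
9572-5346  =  4226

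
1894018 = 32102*59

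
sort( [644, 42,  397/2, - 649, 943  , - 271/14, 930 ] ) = [ - 649, - 271/14, 42,397/2, 644, 930, 943 ] 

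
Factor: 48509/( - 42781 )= -239^( - 1)*271^1 = - 271/239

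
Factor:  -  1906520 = - 2^3 *5^1*7^1*11^1*619^1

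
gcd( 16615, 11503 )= 1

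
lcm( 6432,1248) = 83616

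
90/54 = 1 + 2/3= 1.67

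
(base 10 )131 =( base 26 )51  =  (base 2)10000011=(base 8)203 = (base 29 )4f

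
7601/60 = 126  +  41/60 =126.68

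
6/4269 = 2/1423 = 0.00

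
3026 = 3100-74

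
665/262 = 2 + 141/262 = 2.54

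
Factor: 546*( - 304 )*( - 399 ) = 66227616=2^5*3^2*7^2*13^1*19^2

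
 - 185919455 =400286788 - 586206243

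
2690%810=260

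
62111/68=913 + 27/68  =  913.40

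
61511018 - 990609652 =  - 929098634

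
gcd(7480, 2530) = 110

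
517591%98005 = 27566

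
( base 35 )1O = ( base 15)3e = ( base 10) 59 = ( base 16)3b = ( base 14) 43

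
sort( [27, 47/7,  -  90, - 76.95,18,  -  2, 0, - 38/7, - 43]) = [  -  90,- 76.95, - 43,-38/7,  -  2, 0,47/7,18,27] 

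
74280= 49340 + 24940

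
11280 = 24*470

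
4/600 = 1/150=0.01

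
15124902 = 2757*5486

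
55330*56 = 3098480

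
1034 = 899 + 135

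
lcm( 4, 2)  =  4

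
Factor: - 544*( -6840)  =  3720960 = 2^8*3^2*5^1*17^1*19^1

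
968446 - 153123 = 815323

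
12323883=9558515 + 2765368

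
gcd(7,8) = 1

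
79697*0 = 0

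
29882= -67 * (- 446 )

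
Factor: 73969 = 7^1*10567^1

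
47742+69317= 117059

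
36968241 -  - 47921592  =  84889833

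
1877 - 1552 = 325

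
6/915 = 2/305 = 0.01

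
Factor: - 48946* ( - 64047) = 3134844462 = 2^1*3^1 * 37^1*577^1*24473^1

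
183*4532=829356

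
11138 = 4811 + 6327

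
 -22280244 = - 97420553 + 75140309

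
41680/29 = 41680/29 = 1437.24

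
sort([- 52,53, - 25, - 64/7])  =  [ - 52, - 25, - 64/7 , 53]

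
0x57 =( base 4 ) 1113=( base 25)3c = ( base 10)87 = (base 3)10020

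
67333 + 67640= 134973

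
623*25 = 15575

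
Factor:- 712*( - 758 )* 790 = 2^5*5^1*79^1 * 89^1*379^1 = 426359840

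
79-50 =29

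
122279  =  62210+60069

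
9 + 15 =24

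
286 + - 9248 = -8962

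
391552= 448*874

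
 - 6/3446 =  - 1+ 1720/1723 = -  0.00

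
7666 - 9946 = -2280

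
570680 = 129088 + 441592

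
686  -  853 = -167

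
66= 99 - 33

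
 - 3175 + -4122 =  - 7297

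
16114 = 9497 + 6617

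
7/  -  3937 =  - 1 + 3930/3937 = -0.00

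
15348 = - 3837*( - 4)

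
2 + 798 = 800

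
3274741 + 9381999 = 12656740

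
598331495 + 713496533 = 1311828028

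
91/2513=13/359 = 0.04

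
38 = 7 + 31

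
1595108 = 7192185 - 5597077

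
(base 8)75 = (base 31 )1u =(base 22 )2H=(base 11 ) 56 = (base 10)61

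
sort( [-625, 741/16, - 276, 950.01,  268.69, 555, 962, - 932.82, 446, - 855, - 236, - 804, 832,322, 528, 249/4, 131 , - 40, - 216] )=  [ - 932.82, - 855, - 804, - 625, -276,-236, - 216,  -  40,741/16, 249/4,  131, 268.69, 322,446, 528 , 555  ,  832,950.01, 962 ] 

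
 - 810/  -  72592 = 405/36296=0.01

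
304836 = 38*8022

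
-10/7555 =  -2/1511  =  - 0.00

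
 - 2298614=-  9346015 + 7047401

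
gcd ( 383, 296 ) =1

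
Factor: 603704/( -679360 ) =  - 2^( - 3 )*5^( - 1 )*11^(  -  1 ) *17^1*23^1 = -391/440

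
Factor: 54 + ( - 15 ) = 3^1*13^1 = 39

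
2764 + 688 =3452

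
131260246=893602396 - 762342150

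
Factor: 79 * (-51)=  - 3^1*17^1*79^1 = - 4029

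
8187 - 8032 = 155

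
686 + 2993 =3679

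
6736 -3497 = 3239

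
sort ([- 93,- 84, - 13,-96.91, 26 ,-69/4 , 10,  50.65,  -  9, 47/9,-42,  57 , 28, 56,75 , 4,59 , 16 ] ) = [-96.91, - 93,- 84,-42, - 69/4, - 13,-9,4, 47/9,10,16,  26 , 28 , 50.65,56,  57, 59 , 75]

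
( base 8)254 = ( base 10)172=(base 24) 74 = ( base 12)124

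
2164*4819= 10428316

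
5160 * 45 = 232200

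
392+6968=7360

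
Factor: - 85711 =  - 85711^1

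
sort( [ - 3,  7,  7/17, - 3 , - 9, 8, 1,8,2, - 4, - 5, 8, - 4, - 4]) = [ - 9, - 5,-4  ,-4, - 4, - 3, - 3,  7/17, 1, 2, 7,8,8,8]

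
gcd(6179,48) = 1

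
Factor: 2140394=2^1*1070197^1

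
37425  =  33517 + 3908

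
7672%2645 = 2382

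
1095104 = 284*3856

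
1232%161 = 105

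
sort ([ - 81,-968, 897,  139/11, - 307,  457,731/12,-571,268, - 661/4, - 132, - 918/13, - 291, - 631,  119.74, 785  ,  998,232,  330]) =[-968, -631, - 571, - 307, - 291, - 661/4, - 132, - 81, - 918/13 , 139/11,  731/12,119.74,232,268, 330 , 457,785, 897,998 ]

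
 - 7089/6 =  - 2363/2 = - 1181.50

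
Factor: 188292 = 2^2 *3^1*13^1*17^1 * 71^1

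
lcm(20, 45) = 180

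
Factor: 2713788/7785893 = 2^2*3^2 * 7^1*11^2 * 89^1 * 797^(-1 ) * 9769^ ( - 1)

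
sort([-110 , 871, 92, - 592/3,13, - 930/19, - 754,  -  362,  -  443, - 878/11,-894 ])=[ - 894,-754, - 443, -362,- 592/3,-110, - 878/11,-930/19, 13, 92, 871 ]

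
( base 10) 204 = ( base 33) 66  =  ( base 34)60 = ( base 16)cc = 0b11001100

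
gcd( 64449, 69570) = 9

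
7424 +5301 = 12725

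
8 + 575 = 583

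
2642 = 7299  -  4657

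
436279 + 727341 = 1163620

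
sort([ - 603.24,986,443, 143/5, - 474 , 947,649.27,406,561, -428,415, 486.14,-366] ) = [ - 603.24,  -  474,-428, - 366, 143/5, 406 , 415, 443,486.14,561,649.27,947,986]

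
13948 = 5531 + 8417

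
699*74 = 51726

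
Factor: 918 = 2^1*3^3*17^1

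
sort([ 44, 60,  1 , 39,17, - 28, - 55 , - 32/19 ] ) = [-55, - 28, - 32/19,  1, 17, 39, 44, 60 ] 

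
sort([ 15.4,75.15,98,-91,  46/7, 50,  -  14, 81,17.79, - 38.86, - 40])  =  [ - 91, - 40, - 38.86, - 14,46/7,15.4,17.79,50,75.15,81, 98]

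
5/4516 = 5/4516 = 0.00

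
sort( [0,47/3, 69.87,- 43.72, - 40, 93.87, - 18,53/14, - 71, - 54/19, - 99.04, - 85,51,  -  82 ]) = [ - 99.04, - 85,-82, - 71, - 43.72, - 40, - 18, - 54/19,0,53/14,47/3,51,69.87,93.87]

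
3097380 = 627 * 4940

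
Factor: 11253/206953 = 3^1*11^2 * 31^1*206953^ (  -  1 ) 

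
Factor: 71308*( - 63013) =-2^2 * 61^1*1033^1 *17827^1 = - 4493331004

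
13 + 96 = 109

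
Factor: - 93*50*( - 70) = 2^2*3^1*5^3*7^1*31^1=325500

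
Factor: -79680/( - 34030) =96/41 = 2^5*3^1*41^(-1)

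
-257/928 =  - 257/928 =- 0.28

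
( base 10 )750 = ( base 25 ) 150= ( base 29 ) PP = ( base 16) 2EE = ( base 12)526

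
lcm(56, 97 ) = 5432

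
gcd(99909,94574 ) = 1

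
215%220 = 215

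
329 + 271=600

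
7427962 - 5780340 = 1647622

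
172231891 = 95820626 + 76411265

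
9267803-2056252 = 7211551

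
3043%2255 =788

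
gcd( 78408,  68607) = 9801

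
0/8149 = 0 = 0.00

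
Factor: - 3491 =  - 3491^1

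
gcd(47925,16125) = 75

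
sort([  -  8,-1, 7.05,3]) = [-8, - 1, 3, 7.05] 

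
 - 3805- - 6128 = 2323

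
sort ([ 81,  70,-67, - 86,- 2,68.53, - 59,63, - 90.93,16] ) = [ - 90.93, - 86, - 67, - 59, - 2,16,63,68.53,70,81]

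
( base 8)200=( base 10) 128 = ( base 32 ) 40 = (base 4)2000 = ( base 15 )88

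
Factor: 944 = 2^4*59^1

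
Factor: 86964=2^2*3^1*7247^1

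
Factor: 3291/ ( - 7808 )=- 2^( - 7)*3^1*61^( - 1)*1097^1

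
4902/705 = 1634/235=6.95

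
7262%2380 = 122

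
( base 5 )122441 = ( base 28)61E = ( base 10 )4746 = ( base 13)2211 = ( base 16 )128A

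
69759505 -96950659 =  -27191154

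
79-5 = 74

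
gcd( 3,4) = 1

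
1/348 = 1/348 = 0.00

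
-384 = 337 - 721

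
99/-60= - 33/20 = - 1.65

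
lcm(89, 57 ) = 5073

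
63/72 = 7/8 = 0.88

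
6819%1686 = 75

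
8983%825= 733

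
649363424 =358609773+290753651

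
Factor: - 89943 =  - 3^1 * 7^1*4283^1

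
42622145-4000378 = 38621767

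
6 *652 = 3912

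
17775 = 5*3555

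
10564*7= 73948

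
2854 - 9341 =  - 6487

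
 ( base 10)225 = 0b11100001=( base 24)99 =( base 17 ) D4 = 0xE1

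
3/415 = 3/415 = 0.01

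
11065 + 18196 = 29261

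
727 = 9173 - 8446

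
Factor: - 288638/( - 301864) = 371/388 = 2^( - 2) * 7^1*53^1*97^( - 1 ) 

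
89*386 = 34354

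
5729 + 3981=9710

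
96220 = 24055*4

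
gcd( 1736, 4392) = 8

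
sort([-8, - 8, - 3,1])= [-8,  -  8,-3 , 1]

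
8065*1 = 8065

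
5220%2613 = 2607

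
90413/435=90413/435 = 207.85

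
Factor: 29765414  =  2^1*7^1*2126101^1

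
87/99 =29/33 = 0.88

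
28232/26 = 1085+11/13 = 1085.85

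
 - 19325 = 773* ( - 25) 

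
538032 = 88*6114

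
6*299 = 1794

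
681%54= 33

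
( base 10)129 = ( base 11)108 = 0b10000001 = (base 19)6f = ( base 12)A9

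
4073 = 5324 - 1251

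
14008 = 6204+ 7804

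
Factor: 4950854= 2^1*2475427^1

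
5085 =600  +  4485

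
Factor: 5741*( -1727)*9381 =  - 3^1*11^1 * 53^1 * 59^1 * 157^1*5741^1 = -93009866367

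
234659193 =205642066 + 29017127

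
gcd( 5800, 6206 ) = 58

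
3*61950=185850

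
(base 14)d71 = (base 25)45m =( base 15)bb7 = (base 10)2647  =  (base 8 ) 5127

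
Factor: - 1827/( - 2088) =2^(-3 )*7^1 = 7/8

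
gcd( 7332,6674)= 94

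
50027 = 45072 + 4955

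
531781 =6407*83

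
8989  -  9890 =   -  901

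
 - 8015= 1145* ( - 7 )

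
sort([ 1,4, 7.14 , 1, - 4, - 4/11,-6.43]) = [- 6.43, - 4 , - 4/11, 1, 1,4,7.14] 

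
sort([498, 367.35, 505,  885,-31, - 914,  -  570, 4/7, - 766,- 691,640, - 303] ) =[-914, - 766,-691,-570, - 303,  -  31 , 4/7, 367.35,498, 505, 640, 885 ]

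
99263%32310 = 2333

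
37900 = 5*7580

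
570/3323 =570/3323= 0.17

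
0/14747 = 0 = 0.00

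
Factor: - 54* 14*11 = - 2^2*3^3 *7^1 * 11^1 = -8316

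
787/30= 787/30 = 26.23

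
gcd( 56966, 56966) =56966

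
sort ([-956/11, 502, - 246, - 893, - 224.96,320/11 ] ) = [ - 893, - 246,-224.96, - 956/11, 320/11,502]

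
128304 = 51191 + 77113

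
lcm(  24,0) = 0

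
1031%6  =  5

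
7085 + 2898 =9983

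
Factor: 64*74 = 2^7*37^1 = 4736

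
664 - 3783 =  -  3119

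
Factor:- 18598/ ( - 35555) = 34/65  =  2^1 *5^( - 1)*13^ ( - 1)*17^1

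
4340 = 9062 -4722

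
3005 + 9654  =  12659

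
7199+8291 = 15490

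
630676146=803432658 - 172756512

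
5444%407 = 153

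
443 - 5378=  -4935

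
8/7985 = 8/7985 = 0.00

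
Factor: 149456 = 2^4 * 9341^1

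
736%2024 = 736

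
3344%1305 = 734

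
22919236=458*50042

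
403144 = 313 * 1288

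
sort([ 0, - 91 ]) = [ - 91,0 ]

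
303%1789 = 303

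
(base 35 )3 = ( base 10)3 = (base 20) 3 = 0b11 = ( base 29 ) 3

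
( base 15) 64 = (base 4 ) 1132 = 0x5E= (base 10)94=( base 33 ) 2s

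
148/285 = 148/285 = 0.52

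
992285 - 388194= 604091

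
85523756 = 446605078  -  361081322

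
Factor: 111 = 3^1 * 37^1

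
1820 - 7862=-6042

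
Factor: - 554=-2^1 * 277^1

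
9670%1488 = 742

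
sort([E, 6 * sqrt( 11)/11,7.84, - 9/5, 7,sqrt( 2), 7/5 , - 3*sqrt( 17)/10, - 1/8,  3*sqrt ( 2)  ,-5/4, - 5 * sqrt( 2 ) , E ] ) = [ - 5 * sqrt(2), - 9/5,-5/4, - 3 * sqrt( 17 ) /10, - 1/8,7/5,sqrt(2),  6*sqrt(11)/11,E, E,3*sqrt( 2),7, 7.84 ] 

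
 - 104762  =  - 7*14966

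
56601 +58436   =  115037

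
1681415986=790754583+890661403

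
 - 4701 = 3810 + -8511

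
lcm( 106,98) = 5194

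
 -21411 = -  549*39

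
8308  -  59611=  - 51303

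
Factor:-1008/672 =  - 2^( - 1 )*3^1 = - 3/2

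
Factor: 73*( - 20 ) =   -  1460=-2^2 *5^1*73^1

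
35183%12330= 10523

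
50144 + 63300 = 113444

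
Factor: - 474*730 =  - 2^2*3^1 * 5^1*73^1*79^1 = - 346020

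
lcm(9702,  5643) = 553014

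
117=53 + 64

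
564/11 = 51 + 3/11   =  51.27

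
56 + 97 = 153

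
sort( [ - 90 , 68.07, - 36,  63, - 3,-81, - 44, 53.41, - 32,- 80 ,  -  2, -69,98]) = [- 90, - 81, - 80,- 69, - 44,- 36, - 32, - 3, - 2,53.41 , 63, 68.07, 98 ] 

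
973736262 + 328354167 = 1302090429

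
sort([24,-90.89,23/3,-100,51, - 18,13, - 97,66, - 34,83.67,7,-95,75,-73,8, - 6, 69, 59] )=[-100, - 97,  -  95, - 90.89, - 73,-34, - 18, - 6,7,23/3, 8,13, 24,51 , 59,66,69, 75, 83.67]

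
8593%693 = 277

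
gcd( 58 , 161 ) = 1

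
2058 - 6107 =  - 4049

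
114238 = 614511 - 500273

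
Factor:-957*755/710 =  - 2^ ( - 1 )*3^1 * 11^1*29^1*71^( - 1 )*151^1 = - 144507/142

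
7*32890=230230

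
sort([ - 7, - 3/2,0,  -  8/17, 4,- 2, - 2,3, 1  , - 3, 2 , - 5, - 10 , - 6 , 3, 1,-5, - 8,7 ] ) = [ - 10, - 8,-7, - 6 ,-5,- 5 ,  -  3 ,-2, - 2, - 3/2, - 8/17,0,1, 1, 2 , 3, 3, 4, 7 ] 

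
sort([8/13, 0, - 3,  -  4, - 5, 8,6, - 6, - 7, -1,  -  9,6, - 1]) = [ - 9, - 7, - 6,  -  5, - 4, - 3, - 1,-1, 0, 8/13,  6, 6,8]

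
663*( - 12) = -7956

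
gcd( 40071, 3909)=3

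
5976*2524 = 15083424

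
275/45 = 55/9 = 6.11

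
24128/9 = 2680+ 8/9 = 2680.89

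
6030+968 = 6998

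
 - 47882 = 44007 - 91889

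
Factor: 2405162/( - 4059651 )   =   - 2^1*3^(-1)*17^( - 1 ) * 43^1*27967^1*79601^( - 1) 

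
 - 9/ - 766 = 9/766 = 0.01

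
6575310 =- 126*( - 52185 ) 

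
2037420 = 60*33957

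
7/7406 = 1/1058 = 0.00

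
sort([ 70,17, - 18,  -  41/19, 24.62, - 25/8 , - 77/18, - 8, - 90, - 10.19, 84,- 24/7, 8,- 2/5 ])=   [-90, - 18, - 10.19, - 8  ,- 77/18, - 24/7 ,-25/8, - 41/19,-2/5, 8, 17, 24.62,70, 84 ] 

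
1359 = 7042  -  5683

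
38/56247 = 38/56247= 0.00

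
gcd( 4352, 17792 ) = 128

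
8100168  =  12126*668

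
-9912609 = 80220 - 9992829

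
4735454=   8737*542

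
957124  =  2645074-1687950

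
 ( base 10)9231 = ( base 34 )7XH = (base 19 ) 16AG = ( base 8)22017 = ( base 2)10010000001111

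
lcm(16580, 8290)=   16580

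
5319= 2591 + 2728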